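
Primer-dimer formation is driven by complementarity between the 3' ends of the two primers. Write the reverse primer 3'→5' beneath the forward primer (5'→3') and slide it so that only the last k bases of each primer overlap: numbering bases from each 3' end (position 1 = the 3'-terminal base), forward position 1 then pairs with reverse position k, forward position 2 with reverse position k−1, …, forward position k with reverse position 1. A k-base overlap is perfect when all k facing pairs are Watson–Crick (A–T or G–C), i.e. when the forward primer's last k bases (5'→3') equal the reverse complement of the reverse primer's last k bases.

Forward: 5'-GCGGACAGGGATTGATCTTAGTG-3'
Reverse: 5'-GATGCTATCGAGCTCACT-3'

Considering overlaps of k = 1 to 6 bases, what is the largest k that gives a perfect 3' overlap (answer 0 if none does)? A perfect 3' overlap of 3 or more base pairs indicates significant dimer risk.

Longest perfect overlap: 4 complementary base pairs; significant dimer risk (threshold 3).

Last 6 bases (5'→3') — forward …TTAGTG, reverse …CTCACT.
Reverse complement of the reverse primer's last 6 bases: AGTGAG; its first k bases are the reverse complement of the reverse primer's last k bases, so a perfect k-base overlap needs the forward primer's last k bases to equal them.
Comparing (forward last k vs required): k=1: G vs A ✗; k=2: TG vs AG ✗; k=3: GTG vs AGT ✗; k=4: AGTG vs AGTG ✓; k=5: TAGTG vs AGTGA ✗; k=6: TTAGTG vs AGTGAG ✗.
Only k = 4 is perfect, so the longest perfect 3' overlap is 4.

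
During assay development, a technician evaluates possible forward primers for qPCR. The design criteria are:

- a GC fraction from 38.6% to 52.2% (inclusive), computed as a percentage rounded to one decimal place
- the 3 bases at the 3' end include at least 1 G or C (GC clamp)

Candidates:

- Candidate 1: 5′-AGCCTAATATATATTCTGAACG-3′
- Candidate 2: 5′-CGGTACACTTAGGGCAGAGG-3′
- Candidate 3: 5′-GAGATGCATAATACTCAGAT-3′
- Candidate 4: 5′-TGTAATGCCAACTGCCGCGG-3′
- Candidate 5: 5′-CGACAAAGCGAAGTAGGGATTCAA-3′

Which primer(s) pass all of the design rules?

Candidate 5 only.

Candidate 1 (22 nt, A=8 T=7 G=3 C=4): GC 7/22 = 31.8%, outside 38.6–52.2% ✗; 3' end ACG has 2 G/C ✓ — fails.
Candidate 2 (20 nt, A=5 T=3 G=8 C=4): GC 12/20 = 60.0%, outside 38.6–52.2% ✗; 3' end AGG has 2 G/C ✓ — fails.
Candidate 3 (20 nt, A=8 T=5 G=4 C=3): GC 7/20 = 35.0%, outside 38.6–52.2% ✗; 3' end GAT has 1 G/C ✓ — fails.
Candidate 4 (20 nt, A=4 T=4 G=6 C=6): GC 12/20 = 60.0%, outside 38.6–52.2% ✗; 3' end CGG has 3 G/C ✓ — fails.
Candidate 5 (24 nt, A=10 T=3 G=7 C=4): GC 11/24 = 45.8% ✓; 3' end CAA has 1 G/C ✓ — passes.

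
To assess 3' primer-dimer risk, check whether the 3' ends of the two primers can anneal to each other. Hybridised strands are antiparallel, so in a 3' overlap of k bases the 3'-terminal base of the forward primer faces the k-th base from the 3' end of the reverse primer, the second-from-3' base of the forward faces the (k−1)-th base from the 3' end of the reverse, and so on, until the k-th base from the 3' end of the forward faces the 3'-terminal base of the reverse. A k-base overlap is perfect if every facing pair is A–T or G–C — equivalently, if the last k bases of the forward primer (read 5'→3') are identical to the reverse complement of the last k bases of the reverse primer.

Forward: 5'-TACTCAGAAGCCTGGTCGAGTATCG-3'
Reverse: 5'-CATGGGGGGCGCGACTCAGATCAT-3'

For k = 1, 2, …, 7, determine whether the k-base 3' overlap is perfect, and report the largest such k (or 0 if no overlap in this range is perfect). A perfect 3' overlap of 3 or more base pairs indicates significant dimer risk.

Longest perfect overlap: 0 complementary base pairs; below the dimer-risk threshold (threshold 3).

Last 7 bases (5'→3') — forward …AGTATCG, reverse …AGATCAT.
Reverse complement of the reverse primer's last 7 bases: ATGATCT; its first k bases are the reverse complement of the reverse primer's last k bases, so a perfect k-base overlap needs the forward primer's last k bases to equal them.
Comparing (forward last k vs required): k=1: G vs A ✗; k=2: CG vs AT ✗; k=3: TCG vs ATG ✗; k=4: ATCG vs ATGA ✗; k=5: TATCG vs ATGAT ✗; k=6: GTATCG vs ATGATC ✗; k=7: AGTATCG vs ATGATCT ✗.
No overlap length from 1 to 7 is perfect, so the longest perfect 3' overlap is 0.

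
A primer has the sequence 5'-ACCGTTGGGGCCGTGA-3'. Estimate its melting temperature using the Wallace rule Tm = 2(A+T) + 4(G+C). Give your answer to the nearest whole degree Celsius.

54°C

Base counts: A=2, T=3, G=7, C=4 (length 16).
Tm = 2·(2+3) + 4·(7+4) = 2·5 + 4·11 = 10 + 44 = 54°C.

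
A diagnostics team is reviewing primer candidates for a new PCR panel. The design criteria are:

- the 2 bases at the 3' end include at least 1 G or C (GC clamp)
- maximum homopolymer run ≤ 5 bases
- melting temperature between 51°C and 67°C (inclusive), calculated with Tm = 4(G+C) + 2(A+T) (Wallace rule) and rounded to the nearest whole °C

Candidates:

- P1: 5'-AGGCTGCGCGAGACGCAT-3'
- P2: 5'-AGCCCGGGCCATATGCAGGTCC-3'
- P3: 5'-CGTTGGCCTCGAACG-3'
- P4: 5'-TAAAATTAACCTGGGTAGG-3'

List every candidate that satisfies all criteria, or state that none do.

P1 (18 nt, A=4 T=2 G=7 C=5): 3' end AT has 0 G/C, need ≥1 ✗; longest run = 2 ✓; Tm = 2·6 + 4·12 = 60°C ✓ — fails.
P2 (22 nt, A=4 T=3 G=7 C=8): 3' end CC has 2 G/C ✓; longest run = 3 ✓; Tm = 2·7 + 4·15 = 74°C, outside 51–67°C ✗ — fails.
P3 (15 nt, A=2 T=3 G=5 C=5): 3' end CG has 2 G/C ✓; longest run = 2 ✓; Tm = 2·5 + 4·10 = 50°C, outside 51–67°C ✗ — fails.
P4 (19 nt, A=7 T=5 G=5 C=2): 3' end GG has 2 G/C ✓; longest run = 4 ✓; Tm = 2·12 + 4·7 = 52°C ✓ — passes.

P4 only.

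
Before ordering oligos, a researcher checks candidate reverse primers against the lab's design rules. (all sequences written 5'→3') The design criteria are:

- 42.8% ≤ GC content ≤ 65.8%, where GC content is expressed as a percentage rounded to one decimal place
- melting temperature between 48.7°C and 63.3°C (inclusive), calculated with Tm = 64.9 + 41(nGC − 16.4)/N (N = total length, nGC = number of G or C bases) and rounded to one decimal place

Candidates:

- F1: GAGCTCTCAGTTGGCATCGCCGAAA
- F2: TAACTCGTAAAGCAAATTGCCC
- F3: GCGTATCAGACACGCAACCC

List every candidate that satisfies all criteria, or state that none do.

F1 and F3.

F1 (25 nt, A=6 T=5 G=7 C=7): GC 14/25 = 56.0% ✓; Tm = 64.9 + 41·(14 − 16.4)/25 = 61.0°C ✓ — passes.
F2 (22 nt, A=8 T=5 G=3 C=6): GC 9/22 = 40.9%, outside 42.8–65.8% ✗; Tm = 64.9 + 41·(9 − 16.4)/22 = 51.1°C ✓ — fails.
F3 (20 nt, A=6 T=2 G=4 C=8): GC 12/20 = 60.0% ✓; Tm = 64.9 + 41·(12 − 16.4)/20 = 55.9°C ✓ — passes.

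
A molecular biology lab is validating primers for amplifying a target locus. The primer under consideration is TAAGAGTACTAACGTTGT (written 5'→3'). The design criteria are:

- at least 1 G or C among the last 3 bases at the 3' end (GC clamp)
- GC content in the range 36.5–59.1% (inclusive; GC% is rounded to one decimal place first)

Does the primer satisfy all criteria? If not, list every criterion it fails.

Fails: GC content.

Base counts: A=6, T=6, G=4, C=2 (length 18).
GC clamp: 3' end TGT has 1 G/C ✓
GC content: GC 6/18 = 33.3%, outside 36.5–59.1% ✗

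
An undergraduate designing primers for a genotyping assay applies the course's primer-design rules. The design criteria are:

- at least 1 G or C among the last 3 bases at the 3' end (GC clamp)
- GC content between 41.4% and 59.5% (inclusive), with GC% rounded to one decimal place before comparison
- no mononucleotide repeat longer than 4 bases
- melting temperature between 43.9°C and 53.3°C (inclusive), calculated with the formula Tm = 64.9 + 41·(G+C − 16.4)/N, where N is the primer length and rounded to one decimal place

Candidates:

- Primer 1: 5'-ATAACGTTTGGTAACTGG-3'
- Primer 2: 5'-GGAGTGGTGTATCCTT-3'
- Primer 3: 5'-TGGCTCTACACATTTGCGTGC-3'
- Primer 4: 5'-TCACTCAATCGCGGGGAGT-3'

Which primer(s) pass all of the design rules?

Primer 4 only.

Primer 1 (18 nt, A=5 T=6 G=5 C=2): 3' end TGG has 2 G/C ✓; GC 7/18 = 38.9%, outside 41.4–59.5% ✗; longest run = 3 ✓; Tm = 64.9 + 41·(7 − 16.4)/18 = 43.5°C, outside 43.9–53.3°C ✗ — fails.
Primer 2 (16 nt, A=2 T=6 G=6 C=2): 3' end CTT has 1 G/C ✓; GC 8/16 = 50.0% ✓; longest run = 2 ✓; Tm = 64.9 + 41·(8 − 16.4)/16 = 43.4°C, outside 43.9–53.3°C ✗ — fails.
Primer 3 (21 nt, A=3 T=7 G=5 C=6): 3' end TGC has 2 G/C ✓; GC 11/21 = 52.4% ✓; longest run = 3 ✓; Tm = 64.9 + 41·(11 − 16.4)/21 = 54.4°C, outside 43.9–53.3°C ✗ — fails.
Primer 4 (19 nt, A=4 T=4 G=6 C=5): 3' end AGT has 1 G/C ✓; GC 11/19 = 57.9% ✓; longest run = 4 ✓; Tm = 64.9 + 41·(11 − 16.4)/19 = 53.2°C ✓ — passes.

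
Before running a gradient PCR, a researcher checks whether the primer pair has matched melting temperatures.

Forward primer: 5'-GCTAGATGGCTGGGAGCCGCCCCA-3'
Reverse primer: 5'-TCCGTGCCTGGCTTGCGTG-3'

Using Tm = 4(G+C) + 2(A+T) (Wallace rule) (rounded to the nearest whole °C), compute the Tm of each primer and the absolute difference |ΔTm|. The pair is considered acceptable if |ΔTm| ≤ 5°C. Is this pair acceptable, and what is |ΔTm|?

|ΔTm| = 18°C; the pair is not acceptable.

Forward: A=4 T=3 G=9 C=8 → Tm = 2·7 + 4·17 = 82°C.
Reverse: A=0 T=6 G=7 C=6 → Tm = 2·6 + 4·13 = 64°C.
|ΔTm| = |82 − 64| = 18°C, > 5°C.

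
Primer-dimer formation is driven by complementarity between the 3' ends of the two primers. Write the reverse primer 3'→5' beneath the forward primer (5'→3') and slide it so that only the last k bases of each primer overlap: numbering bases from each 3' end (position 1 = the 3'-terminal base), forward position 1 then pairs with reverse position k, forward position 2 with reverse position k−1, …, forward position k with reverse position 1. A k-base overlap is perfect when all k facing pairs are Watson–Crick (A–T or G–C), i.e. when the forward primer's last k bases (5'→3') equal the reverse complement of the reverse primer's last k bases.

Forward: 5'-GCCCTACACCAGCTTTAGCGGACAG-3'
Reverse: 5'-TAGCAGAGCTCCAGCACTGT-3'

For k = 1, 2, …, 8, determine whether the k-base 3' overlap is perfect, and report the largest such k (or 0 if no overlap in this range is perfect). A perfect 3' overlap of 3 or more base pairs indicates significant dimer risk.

Longest perfect overlap: 4 complementary base pairs; significant dimer risk (threshold 3).

Last 8 bases (5'→3') — forward …GCGGACAG, reverse …AGCACTGT.
Reverse complement of the reverse primer's last 8 bases: ACAGTGCT; its first k bases are the reverse complement of the reverse primer's last k bases, so a perfect k-base overlap needs the forward primer's last k bases to equal them.
Comparing (forward last k vs required): k=1: G vs A ✗; k=2: AG vs AC ✗; k=3: CAG vs ACA ✗; k=4: ACAG vs ACAG ✓; k=5: GACAG vs ACAGT ✗; k=6: GGACAG vs ACAGTG ✗; k=7: CGGACAG vs ACAGTGC ✗; k=8: GCGGACAG vs ACAGTGCT ✗.
Only k = 4 is perfect, so the longest perfect 3' overlap is 4.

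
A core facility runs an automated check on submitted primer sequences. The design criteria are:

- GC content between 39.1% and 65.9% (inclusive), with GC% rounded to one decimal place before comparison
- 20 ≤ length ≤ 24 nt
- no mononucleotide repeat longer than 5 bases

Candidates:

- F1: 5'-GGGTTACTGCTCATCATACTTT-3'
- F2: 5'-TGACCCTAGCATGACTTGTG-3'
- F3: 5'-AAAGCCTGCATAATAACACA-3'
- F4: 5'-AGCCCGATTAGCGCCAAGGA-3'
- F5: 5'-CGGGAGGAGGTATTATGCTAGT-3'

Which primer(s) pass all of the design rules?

F1 (22 nt, A=4 T=9 G=4 C=5): GC 9/22 = 40.9% ✓; length 22 ✓; longest run = 3 ✓ — passes.
F2 (20 nt, A=4 T=6 G=5 C=5): GC 10/20 = 50.0% ✓; length 20 ✓; longest run = 3 ✓ — passes.
F3 (20 nt, A=10 T=3 G=2 C=5): GC 7/20 = 35.0%, outside 39.1–65.9% ✗; length 20 ✓; longest run = 3 ✓ — fails.
F4 (20 nt, A=6 T=2 G=6 C=6): GC 12/20 = 60.0% ✓; length 20 ✓; longest run = 3 ✓ — passes.
F5 (22 nt, A=5 T=6 G=9 C=2): GC 11/22 = 50.0% ✓; length 22 ✓; longest run = 3 ✓ — passes.

F1, F2, F4 and F5.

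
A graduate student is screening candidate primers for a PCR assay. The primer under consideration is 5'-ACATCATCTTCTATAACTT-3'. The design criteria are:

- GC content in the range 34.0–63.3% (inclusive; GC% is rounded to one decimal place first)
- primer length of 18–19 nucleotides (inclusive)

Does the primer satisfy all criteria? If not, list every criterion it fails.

Base counts: A=6, T=8, G=0, C=5 (length 19).
GC content: GC 5/19 = 26.3%, outside 34.0–63.3% ✗
length: length 19 ✓

Fails: GC content.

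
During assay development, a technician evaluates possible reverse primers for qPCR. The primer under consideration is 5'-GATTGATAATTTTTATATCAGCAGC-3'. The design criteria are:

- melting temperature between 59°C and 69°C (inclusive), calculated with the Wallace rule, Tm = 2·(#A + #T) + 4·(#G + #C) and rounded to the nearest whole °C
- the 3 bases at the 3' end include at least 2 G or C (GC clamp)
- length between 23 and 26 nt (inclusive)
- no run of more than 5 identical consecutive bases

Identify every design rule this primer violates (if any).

Meets all criteria.

Base counts: A=8, T=10, G=4, C=3 (length 25).
Tm: Tm = 2·18 + 4·7 = 64°C ✓
GC clamp: 3' end AGC has 2 G/C ✓
length: length 25 ✓
homopolymer run: longest run = 5 ✓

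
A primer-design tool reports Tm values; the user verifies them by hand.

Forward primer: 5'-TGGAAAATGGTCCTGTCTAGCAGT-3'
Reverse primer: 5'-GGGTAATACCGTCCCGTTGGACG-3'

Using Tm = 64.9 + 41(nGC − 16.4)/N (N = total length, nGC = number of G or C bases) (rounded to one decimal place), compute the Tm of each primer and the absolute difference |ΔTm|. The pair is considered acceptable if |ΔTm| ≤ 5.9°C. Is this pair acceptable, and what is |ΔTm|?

Forward: G+C = 11, N = 24 → Tm = 64.9 + 41·(11 − 16.4)/24 = 55.7°C.
Reverse: G+C = 14, N = 23 → Tm = 64.9 + 41·(14 − 16.4)/23 = 60.6°C.
|ΔTm| = |55.7 − 60.6| = 4.9°C, ≤ 5.9°C.

|ΔTm| = 4.9°C; the pair is acceptable.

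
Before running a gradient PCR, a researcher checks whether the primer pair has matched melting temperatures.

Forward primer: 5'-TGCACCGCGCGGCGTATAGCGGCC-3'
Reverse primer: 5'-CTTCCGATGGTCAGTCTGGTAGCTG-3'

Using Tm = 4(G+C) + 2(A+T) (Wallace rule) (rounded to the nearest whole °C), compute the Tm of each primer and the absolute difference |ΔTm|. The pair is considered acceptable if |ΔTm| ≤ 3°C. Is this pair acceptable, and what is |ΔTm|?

Forward: A=3 T=3 G=9 C=9 → Tm = 2·6 + 4·18 = 84°C.
Reverse: A=3 T=8 G=8 C=6 → Tm = 2·11 + 4·14 = 78°C.
|ΔTm| = |84 − 78| = 6°C, > 3°C.

|ΔTm| = 6°C; the pair is not acceptable.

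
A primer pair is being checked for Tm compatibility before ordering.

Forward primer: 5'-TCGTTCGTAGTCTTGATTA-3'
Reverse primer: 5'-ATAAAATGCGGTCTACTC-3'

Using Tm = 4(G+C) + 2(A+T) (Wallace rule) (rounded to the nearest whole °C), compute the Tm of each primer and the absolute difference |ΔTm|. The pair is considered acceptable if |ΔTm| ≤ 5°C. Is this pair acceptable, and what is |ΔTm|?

|ΔTm| = 2°C; the pair is acceptable.

Forward: A=3 T=9 G=4 C=3 → Tm = 2·12 + 4·7 = 52°C.
Reverse: A=6 T=5 G=3 C=4 → Tm = 2·11 + 4·7 = 50°C.
|ΔTm| = |52 − 50| = 2°C, ≤ 5°C.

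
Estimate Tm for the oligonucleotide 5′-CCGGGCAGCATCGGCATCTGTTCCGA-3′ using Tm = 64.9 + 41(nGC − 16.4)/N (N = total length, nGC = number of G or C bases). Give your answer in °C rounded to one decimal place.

Base counts: A=4, T=5, G=8, C=9; G+C = 17, N = 26.
Tm = 64.9 + 41·(17 − 16.4)/26 = 64.9 + 24.60/26 = 65.8°C.

65.8°C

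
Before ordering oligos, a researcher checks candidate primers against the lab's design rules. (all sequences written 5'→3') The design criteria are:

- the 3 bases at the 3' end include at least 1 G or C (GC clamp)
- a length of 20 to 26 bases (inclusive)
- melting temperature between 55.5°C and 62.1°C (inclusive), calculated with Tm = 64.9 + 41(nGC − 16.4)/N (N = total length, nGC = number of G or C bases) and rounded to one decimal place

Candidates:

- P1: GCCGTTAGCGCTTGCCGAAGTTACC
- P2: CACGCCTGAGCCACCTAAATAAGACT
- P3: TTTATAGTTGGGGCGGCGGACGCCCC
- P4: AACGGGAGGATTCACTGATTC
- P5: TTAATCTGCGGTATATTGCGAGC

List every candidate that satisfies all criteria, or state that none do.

P2 only.

P1 (25 nt, A=4 T=6 G=7 C=8): 3' end ACC has 2 G/C ✓; length 25 ✓; Tm = 64.9 + 41·(15 − 16.4)/25 = 62.6°C, outside 55.5–62.1°C ✗ — fails.
P2 (26 nt, A=9 T=4 G=4 C=9): 3' end ACT has 1 G/C ✓; length 26 ✓; Tm = 64.9 + 41·(13 − 16.4)/26 = 59.5°C ✓ — passes.
P3 (26 nt, A=3 T=6 G=10 C=7): 3' end CCC has 3 G/C ✓; length 26 ✓; Tm = 64.9 + 41·(17 − 16.4)/26 = 65.8°C, outside 55.5–62.1°C ✗ — fails.
P4 (21 nt, A=6 T=5 G=6 C=4): 3' end TTC has 1 G/C ✓; length 21 ✓; Tm = 64.9 + 41·(10 − 16.4)/21 = 52.4°C, outside 55.5–62.1°C ✗ — fails.
P5 (23 nt, A=5 T=8 G=6 C=4): 3' end AGC has 2 G/C ✓; length 23 ✓; Tm = 64.9 + 41·(10 − 16.4)/23 = 53.5°C, outside 55.5–62.1°C ✗ — fails.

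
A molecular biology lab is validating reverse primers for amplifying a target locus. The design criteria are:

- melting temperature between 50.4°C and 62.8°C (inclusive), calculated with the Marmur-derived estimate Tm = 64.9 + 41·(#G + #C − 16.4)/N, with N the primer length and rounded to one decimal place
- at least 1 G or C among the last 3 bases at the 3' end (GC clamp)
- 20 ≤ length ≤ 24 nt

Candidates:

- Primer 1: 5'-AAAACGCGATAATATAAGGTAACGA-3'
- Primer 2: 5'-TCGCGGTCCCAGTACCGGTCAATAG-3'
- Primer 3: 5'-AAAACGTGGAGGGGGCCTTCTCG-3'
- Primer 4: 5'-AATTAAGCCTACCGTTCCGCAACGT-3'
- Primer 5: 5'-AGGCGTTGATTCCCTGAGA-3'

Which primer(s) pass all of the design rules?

Primer 1 (25 nt, A=13 T=4 G=5 C=3): Tm = 64.9 + 41·(8 − 16.4)/25 = 51.1°C ✓; 3' end CGA has 2 G/C ✓; length 25, outside 20–24 ✗ — fails.
Primer 2 (25 nt, A=5 T=5 G=7 C=8): Tm = 64.9 + 41·(15 − 16.4)/25 = 62.6°C ✓; 3' end TAG has 1 G/C ✓; length 25, outside 20–24 ✗ — fails.
Primer 3 (23 nt, A=5 T=4 G=9 C=5): Tm = 64.9 + 41·(14 − 16.4)/23 = 60.6°C ✓; 3' end TCG has 2 G/C ✓; length 23 ✓ — passes.
Primer 4 (25 nt, A=7 T=6 G=4 C=8): Tm = 64.9 + 41·(12 − 16.4)/25 = 57.7°C ✓; 3' end CGT has 2 G/C ✓; length 25, outside 20–24 ✗ — fails.
Primer 5 (19 nt, A=4 T=5 G=6 C=4): Tm = 64.9 + 41·(10 − 16.4)/19 = 51.1°C ✓; 3' end AGA has 1 G/C ✓; length 19, outside 20–24 ✗ — fails.

Primer 3 only.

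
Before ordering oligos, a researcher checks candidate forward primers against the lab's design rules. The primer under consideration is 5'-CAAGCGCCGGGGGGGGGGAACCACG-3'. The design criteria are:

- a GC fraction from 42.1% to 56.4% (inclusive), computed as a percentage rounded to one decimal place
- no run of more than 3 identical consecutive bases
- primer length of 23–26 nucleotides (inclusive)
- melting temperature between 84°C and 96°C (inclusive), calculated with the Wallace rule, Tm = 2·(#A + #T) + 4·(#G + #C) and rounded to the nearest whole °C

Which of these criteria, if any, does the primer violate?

Base counts: A=5, T=0, G=13, C=7 (length 25).
GC content: GC 20/25 = 80.0%, outside 42.1–56.4% ✗
homopolymer run: longest run = 10, exceeds 3 ✗
length: length 25 ✓
Tm: Tm = 2·5 + 4·20 = 90°C ✓

Fails: GC content, homopolymer run.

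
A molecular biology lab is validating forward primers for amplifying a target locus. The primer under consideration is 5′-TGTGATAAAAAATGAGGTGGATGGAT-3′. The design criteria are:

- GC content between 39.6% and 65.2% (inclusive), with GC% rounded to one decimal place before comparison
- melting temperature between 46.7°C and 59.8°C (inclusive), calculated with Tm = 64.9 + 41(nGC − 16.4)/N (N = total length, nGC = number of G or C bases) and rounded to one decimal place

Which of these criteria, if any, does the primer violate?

Base counts: A=10, T=7, G=9, C=0 (length 26).
GC content: GC 9/26 = 34.6%, outside 39.6–65.2% ✗
Tm: Tm = 64.9 + 41·(9 − 16.4)/26 = 53.2°C ✓

Fails: GC content.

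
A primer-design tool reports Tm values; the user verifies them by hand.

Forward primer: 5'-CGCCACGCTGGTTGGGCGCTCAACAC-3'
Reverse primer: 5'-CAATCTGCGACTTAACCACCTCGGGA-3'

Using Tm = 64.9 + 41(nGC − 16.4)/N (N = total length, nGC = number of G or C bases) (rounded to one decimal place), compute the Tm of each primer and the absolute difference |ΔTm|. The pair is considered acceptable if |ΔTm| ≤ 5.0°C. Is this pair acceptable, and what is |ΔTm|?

|ΔTm| = 6.3°C; the pair is not acceptable.

Forward: G+C = 18, N = 26 → Tm = 64.9 + 41·(18 − 16.4)/26 = 67.4°C.
Reverse: G+C = 14, N = 26 → Tm = 64.9 + 41·(14 − 16.4)/26 = 61.1°C.
|ΔTm| = |67.4 − 61.1| = 6.3°C, > 5.0°C.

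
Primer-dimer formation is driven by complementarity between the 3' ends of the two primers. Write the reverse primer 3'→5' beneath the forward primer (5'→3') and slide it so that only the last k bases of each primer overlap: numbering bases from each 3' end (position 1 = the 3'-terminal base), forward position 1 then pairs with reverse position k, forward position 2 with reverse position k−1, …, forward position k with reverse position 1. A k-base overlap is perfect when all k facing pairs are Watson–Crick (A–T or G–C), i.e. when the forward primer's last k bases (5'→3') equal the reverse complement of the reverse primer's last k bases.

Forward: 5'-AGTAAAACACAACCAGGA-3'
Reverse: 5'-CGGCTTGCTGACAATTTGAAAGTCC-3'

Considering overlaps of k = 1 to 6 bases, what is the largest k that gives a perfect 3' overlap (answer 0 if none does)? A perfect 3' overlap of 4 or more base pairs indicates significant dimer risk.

Longest perfect overlap: 3 complementary base pairs; below the dimer-risk threshold (threshold 4).

Last 6 bases (5'→3') — forward …CCAGGA, reverse …AAGTCC.
Reverse complement of the reverse primer's last 6 bases: GGACTT; its first k bases are the reverse complement of the reverse primer's last k bases, so a perfect k-base overlap needs the forward primer's last k bases to equal them.
Comparing (forward last k vs required): k=1: A vs G ✗; k=2: GA vs GG ✗; k=3: GGA vs GGA ✓; k=4: AGGA vs GGAC ✗; k=5: CAGGA vs GGACT ✗; k=6: CCAGGA vs GGACTT ✗.
Only k = 3 is perfect, so the longest perfect 3' overlap is 3.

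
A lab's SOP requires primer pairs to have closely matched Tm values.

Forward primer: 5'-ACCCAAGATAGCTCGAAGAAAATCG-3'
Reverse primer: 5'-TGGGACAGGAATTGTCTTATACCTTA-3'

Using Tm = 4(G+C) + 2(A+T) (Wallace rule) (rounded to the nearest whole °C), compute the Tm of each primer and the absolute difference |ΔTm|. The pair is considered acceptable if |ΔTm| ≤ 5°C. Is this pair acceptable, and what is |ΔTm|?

Forward: A=11 T=3 G=5 C=6 → Tm = 2·14 + 4·11 = 72°C.
Reverse: A=7 T=9 G=6 C=4 → Tm = 2·16 + 4·10 = 72°C.
|ΔTm| = |72 − 72| = 0°C, ≤ 5°C.

|ΔTm| = 0°C; the pair is acceptable.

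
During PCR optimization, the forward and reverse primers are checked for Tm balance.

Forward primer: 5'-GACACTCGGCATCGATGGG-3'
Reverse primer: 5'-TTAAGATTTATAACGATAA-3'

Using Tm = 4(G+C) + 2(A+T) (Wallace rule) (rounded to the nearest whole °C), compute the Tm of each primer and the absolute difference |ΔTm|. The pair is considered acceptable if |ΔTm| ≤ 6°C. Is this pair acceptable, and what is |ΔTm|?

Forward: A=4 T=3 G=7 C=5 → Tm = 2·7 + 4·12 = 62°C.
Reverse: A=9 T=7 G=2 C=1 → Tm = 2·16 + 4·3 = 44°C.
|ΔTm| = |62 − 44| = 18°C, > 6°C.

|ΔTm| = 18°C; the pair is not acceptable.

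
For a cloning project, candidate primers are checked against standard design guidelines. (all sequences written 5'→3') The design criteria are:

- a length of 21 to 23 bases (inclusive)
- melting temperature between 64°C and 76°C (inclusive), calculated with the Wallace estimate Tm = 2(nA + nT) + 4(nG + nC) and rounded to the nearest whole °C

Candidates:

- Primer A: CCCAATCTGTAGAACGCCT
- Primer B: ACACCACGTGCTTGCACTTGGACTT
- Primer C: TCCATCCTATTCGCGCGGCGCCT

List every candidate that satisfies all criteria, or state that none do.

Primer A (19 nt, A=5 T=4 G=3 C=7): length 19, outside 21–23 ✗; Tm = 2·9 + 4·10 = 58°C, outside 64–76°C ✗ — fails.
Primer B (25 nt, A=5 T=7 G=5 C=8): length 25, outside 21–23 ✗; Tm = 2·12 + 4·13 = 76°C ✓ — fails.
Primer C (23 nt, A=2 T=6 G=5 C=10): length 23 ✓; Tm = 2·8 + 4·15 = 76°C ✓ — passes.

Primer C only.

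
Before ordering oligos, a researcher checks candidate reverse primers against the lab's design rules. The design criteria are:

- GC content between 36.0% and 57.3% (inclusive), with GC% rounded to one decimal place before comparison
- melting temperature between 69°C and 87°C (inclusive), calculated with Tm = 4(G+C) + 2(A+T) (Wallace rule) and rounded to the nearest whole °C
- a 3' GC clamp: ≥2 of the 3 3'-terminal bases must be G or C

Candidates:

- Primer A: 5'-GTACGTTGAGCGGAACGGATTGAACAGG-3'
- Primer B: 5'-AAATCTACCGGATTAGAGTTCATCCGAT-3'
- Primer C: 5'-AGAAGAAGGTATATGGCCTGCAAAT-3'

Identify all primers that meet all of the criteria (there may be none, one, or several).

Primer A only.

Primer A (28 nt, A=8 T=5 G=11 C=4): GC 15/28 = 53.6% ✓; Tm = 2·13 + 4·15 = 86°C ✓; 3' end AGG has 2 G/C ✓ — passes.
Primer B (28 nt, A=9 T=8 G=5 C=6): GC 11/28 = 39.3% ✓; Tm = 2·17 + 4·11 = 78°C ✓; 3' end GAT has 1 G/C, need ≥2 ✗ — fails.
Primer C (25 nt, A=10 T=5 G=7 C=3): GC 10/25 = 40.0% ✓; Tm = 2·15 + 4·10 = 70°C ✓; 3' end AAT has 0 G/C, need ≥2 ✗ — fails.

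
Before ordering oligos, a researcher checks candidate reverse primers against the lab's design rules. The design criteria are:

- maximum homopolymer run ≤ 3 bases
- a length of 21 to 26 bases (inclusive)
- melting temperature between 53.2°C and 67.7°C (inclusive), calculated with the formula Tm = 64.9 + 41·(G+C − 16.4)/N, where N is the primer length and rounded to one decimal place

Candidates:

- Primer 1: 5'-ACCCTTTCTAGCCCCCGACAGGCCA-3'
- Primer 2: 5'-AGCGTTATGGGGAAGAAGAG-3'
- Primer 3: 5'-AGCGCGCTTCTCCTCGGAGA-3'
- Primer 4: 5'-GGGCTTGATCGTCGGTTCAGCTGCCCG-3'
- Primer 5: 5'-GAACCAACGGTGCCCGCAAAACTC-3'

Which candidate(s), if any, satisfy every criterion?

None of the candidates satisfy all criteria.

Primer 1 (25 nt, A=5 T=4 G=4 C=12): longest run = 5, exceeds 3 ✗; length 25 ✓; Tm = 64.9 + 41·(16 − 16.4)/25 = 64.2°C ✓ — fails.
Primer 2 (20 nt, A=7 T=3 G=9 C=1): longest run = 4, exceeds 3 ✗; length 20, outside 21–26 ✗; Tm = 64.9 + 41·(10 − 16.4)/20 = 51.8°C, outside 53.2–67.7°C ✗ — fails.
Primer 3 (20 nt, A=3 T=4 G=6 C=7): longest run = 2 ✓; length 20, outside 21–26 ✗; Tm = 64.9 + 41·(13 − 16.4)/20 = 57.9°C ✓ — fails.
Primer 4 (27 nt, A=2 T=7 G=10 C=8): longest run = 3 ✓; length 27, outside 21–26 ✗; Tm = 64.9 + 41·(18 − 16.4)/27 = 67.3°C ✓ — fails.
Primer 5 (24 nt, A=8 T=2 G=5 C=9): longest run = 4, exceeds 3 ✗; length 24 ✓; Tm = 64.9 + 41·(14 − 16.4)/24 = 60.8°C ✓ — fails.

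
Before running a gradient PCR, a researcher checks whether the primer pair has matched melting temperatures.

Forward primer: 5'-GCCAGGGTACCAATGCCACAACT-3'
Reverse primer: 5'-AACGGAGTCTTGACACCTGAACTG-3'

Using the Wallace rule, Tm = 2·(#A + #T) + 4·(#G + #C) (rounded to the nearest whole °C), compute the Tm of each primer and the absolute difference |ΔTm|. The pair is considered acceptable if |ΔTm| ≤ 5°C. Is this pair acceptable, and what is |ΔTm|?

Forward: A=7 T=3 G=5 C=8 → Tm = 2·10 + 4·13 = 72°C.
Reverse: A=7 T=5 G=6 C=6 → Tm = 2·12 + 4·12 = 72°C.
|ΔTm| = |72 − 72| = 0°C, ≤ 5°C.

|ΔTm| = 0°C; the pair is acceptable.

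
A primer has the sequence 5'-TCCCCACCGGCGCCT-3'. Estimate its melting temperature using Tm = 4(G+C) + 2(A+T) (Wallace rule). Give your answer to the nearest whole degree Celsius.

Base counts: A=1, T=2, G=3, C=9 (length 15).
Tm = 2·(1+2) + 4·(3+9) = 2·3 + 4·12 = 6 + 48 = 54°C.

54°C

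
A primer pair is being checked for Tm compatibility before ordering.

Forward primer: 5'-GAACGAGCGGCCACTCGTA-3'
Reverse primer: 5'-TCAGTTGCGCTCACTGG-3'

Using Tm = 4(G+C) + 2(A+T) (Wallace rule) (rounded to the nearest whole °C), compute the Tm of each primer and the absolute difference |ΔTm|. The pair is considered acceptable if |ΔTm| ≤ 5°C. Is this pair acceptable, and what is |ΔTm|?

|ΔTm| = 8°C; the pair is not acceptable.

Forward: A=5 T=2 G=6 C=6 → Tm = 2·7 + 4·12 = 62°C.
Reverse: A=2 T=5 G=5 C=5 → Tm = 2·7 + 4·10 = 54°C.
|ΔTm| = |62 − 54| = 8°C, > 5°C.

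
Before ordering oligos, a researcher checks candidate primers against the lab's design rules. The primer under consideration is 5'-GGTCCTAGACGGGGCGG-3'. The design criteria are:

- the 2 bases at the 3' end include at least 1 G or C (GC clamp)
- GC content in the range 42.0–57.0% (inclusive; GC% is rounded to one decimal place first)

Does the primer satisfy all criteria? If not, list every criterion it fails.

Base counts: A=2, T=2, G=9, C=4 (length 17).
GC clamp: 3' end GG has 2 G/C ✓
GC content: GC 13/17 = 76.5%, outside 42.0–57.0% ✗

Fails: GC content.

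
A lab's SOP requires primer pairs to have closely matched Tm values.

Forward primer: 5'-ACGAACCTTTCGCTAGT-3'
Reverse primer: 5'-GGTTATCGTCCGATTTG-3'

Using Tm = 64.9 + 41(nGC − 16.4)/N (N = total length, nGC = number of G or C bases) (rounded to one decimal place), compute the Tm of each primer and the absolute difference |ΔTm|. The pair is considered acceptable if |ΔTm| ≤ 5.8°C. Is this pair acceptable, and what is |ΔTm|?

Forward: G+C = 8, N = 17 → Tm = 64.9 + 41·(8 − 16.4)/17 = 44.6°C.
Reverse: G+C = 8, N = 17 → Tm = 64.9 + 41·(8 − 16.4)/17 = 44.6°C.
|ΔTm| = |44.6 − 44.6| = 0.0°C, ≤ 5.8°C.

|ΔTm| = 0.0°C; the pair is acceptable.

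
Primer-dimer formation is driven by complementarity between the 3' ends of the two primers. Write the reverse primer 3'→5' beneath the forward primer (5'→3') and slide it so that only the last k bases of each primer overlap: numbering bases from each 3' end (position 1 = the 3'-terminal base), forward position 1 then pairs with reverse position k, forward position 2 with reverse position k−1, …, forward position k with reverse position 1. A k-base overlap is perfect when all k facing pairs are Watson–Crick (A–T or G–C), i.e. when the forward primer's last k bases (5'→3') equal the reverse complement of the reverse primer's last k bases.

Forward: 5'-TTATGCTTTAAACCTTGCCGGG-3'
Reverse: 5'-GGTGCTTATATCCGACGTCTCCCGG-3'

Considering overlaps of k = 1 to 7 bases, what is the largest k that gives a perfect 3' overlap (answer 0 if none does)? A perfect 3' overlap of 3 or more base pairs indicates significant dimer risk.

Longest perfect overlap: 5 complementary base pairs; significant dimer risk (threshold 3).

Last 7 bases (5'→3') — forward …TGCCGGG, reverse …CTCCCGG.
Reverse complement of the reverse primer's last 7 bases: CCGGGAG; its first k bases are the reverse complement of the reverse primer's last k bases, so a perfect k-base overlap needs the forward primer's last k bases to equal them.
Comparing (forward last k vs required): k=1: G vs C ✗; k=2: GG vs CC ✗; k=3: GGG vs CCG ✗; k=4: CGGG vs CCGG ✗; k=5: CCGGG vs CCGGG ✓; k=6: GCCGGG vs CCGGGA ✗; k=7: TGCCGGG vs CCGGGAG ✗.
Only k = 5 is perfect, so the longest perfect 3' overlap is 5.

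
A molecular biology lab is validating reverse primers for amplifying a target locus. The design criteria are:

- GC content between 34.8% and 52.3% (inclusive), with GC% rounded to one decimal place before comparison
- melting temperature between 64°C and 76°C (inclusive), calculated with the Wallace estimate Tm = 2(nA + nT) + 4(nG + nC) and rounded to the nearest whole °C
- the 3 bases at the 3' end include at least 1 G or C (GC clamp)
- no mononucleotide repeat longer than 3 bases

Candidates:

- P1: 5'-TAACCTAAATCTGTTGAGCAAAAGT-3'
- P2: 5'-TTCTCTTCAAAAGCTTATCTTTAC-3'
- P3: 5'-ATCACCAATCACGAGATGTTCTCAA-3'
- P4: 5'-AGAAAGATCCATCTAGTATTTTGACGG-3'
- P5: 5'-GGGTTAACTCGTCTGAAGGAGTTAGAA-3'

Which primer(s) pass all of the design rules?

P3 only.

P1 (25 nt, A=10 T=7 G=4 C=4): GC 8/25 = 32.0%, outside 34.8–52.3% ✗; Tm = 2·17 + 4·8 = 66°C ✓; 3' end AGT has 1 G/C ✓; longest run = 4, exceeds 3 ✗ — fails.
P2 (24 nt, A=6 T=11 G=1 C=6): GC 7/24 = 29.2%, outside 34.8–52.3% ✗; Tm = 2·17 + 4·7 = 62°C, outside 64–76°C ✗; 3' end TAC has 1 G/C ✓; longest run = 4, exceeds 3 ✗ — fails.
P3 (25 nt, A=9 T=6 G=3 C=7): GC 10/25 = 40.0% ✓; Tm = 2·15 + 4·10 = 70°C ✓; 3' end CAA has 1 G/C ✓; longest run = 2 ✓ — passes.
P4 (27 nt, A=9 T=8 G=6 C=4): GC 10/27 = 37.0% ✓; Tm = 2·17 + 4·10 = 74°C ✓; 3' end CGG has 3 G/C ✓; longest run = 4, exceeds 3 ✗ — fails.
P5 (27 nt, A=8 T=7 G=9 C=3): GC 12/27 = 44.4% ✓; Tm = 2·15 + 4·12 = 78°C, outside 64–76°C ✗; 3' end GAA has 1 G/C ✓; longest run = 3 ✓ — fails.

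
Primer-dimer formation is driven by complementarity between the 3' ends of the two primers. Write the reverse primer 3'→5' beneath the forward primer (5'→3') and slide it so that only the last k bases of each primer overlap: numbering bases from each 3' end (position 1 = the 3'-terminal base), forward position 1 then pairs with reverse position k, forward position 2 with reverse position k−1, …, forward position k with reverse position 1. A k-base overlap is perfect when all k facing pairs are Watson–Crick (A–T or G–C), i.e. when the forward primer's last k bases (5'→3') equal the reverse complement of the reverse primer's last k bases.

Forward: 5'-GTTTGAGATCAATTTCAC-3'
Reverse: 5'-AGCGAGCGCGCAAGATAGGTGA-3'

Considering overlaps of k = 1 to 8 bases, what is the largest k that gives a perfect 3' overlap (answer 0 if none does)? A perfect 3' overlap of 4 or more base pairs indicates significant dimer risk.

Longest perfect overlap: 4 complementary base pairs; significant dimer risk (threshold 4).

Last 8 bases (5'→3') — forward …AATTTCAC, reverse …ATAGGTGA.
Reverse complement of the reverse primer's last 8 bases: TCACCTAT; its first k bases are the reverse complement of the reverse primer's last k bases, so a perfect k-base overlap needs the forward primer's last k bases to equal them.
Comparing (forward last k vs required): k=1: C vs T ✗; k=2: AC vs TC ✗; k=3: CAC vs TCA ✗; k=4: TCAC vs TCAC ✓; k=5: TTCAC vs TCACC ✗; k=6: TTTCAC vs TCACCT ✗; k=7: ATTTCAC vs TCACCTA ✗; k=8: AATTTCAC vs TCACCTAT ✗.
Only k = 4 is perfect, so the longest perfect 3' overlap is 4.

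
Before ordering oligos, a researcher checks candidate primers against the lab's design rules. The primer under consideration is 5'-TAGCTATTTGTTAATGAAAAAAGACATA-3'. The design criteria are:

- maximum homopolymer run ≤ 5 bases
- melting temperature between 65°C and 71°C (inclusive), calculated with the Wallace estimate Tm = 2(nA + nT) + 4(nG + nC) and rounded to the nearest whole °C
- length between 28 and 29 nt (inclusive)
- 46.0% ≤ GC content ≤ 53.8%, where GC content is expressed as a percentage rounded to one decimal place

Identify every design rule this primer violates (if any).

Fails: homopolymer run, GC content.

Base counts: A=13, T=9, G=4, C=2 (length 28).
homopolymer run: longest run = 6, exceeds 5 ✗
Tm: Tm = 2·22 + 4·6 = 68°C ✓
length: length 28 ✓
GC content: GC 6/28 = 21.4%, outside 46.0–53.8% ✗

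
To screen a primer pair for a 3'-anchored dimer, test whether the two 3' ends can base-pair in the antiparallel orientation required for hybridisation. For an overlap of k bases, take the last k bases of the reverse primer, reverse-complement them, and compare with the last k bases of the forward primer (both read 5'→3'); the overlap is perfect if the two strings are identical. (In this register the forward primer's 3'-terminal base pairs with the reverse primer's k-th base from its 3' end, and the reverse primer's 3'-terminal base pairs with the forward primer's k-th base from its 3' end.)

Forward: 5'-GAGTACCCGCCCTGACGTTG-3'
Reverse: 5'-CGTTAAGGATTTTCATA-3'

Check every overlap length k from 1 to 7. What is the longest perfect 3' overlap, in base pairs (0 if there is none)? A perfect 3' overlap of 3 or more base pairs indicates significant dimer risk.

Longest perfect overlap: 0 complementary base pairs; below the dimer-risk threshold (threshold 3).

Last 7 bases (5'→3') — forward …GACGTTG, reverse …TTTCATA.
Reverse complement of the reverse primer's last 7 bases: TATGAAA; its first k bases are the reverse complement of the reverse primer's last k bases, so a perfect k-base overlap needs the forward primer's last k bases to equal them.
Comparing (forward last k vs required): k=1: G vs T ✗; k=2: TG vs TA ✗; k=3: TTG vs TAT ✗; k=4: GTTG vs TATG ✗; k=5: CGTTG vs TATGA ✗; k=6: ACGTTG vs TATGAA ✗; k=7: GACGTTG vs TATGAAA ✗.
No overlap length from 1 to 7 is perfect, so the longest perfect 3' overlap is 0.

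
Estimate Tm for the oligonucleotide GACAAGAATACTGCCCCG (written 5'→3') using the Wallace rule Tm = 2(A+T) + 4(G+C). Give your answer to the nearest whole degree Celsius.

Base counts: A=6, T=2, G=4, C=6 (length 18).
Tm = 2·(6+2) + 4·(4+6) = 2·8 + 4·10 = 16 + 40 = 56°C.

56°C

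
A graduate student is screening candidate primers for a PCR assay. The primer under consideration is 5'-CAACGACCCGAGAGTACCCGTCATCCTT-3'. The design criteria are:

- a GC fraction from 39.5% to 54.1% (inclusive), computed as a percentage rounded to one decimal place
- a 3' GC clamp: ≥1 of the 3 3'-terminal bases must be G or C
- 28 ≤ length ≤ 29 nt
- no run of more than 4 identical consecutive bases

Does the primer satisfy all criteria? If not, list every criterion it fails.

Fails: GC content.

Base counts: A=7, T=5, G=5, C=11 (length 28).
GC content: GC 16/28 = 57.1%, outside 39.5–54.1% ✗
GC clamp: 3' end CTT has 1 G/C ✓
length: length 28 ✓
homopolymer run: longest run = 3 ✓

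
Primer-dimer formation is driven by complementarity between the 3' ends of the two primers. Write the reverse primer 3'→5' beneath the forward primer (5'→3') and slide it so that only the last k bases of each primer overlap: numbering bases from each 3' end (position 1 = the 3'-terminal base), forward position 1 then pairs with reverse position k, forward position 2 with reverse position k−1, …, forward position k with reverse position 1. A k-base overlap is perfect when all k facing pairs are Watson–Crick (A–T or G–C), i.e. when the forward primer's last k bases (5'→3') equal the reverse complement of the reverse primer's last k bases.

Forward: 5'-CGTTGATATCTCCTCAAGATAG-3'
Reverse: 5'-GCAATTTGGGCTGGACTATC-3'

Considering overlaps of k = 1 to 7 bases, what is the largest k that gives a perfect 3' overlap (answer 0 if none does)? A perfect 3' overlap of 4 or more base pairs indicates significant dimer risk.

Longest perfect overlap: 5 complementary base pairs; significant dimer risk (threshold 4).

Last 7 bases (5'→3') — forward …AAGATAG, reverse …GACTATC.
Reverse complement of the reverse primer's last 7 bases: GATAGTC; its first k bases are the reverse complement of the reverse primer's last k bases, so a perfect k-base overlap needs the forward primer's last k bases to equal them.
Comparing (forward last k vs required): k=1: G vs G ✓; k=2: AG vs GA ✗; k=3: TAG vs GAT ✗; k=4: ATAG vs GATA ✗; k=5: GATAG vs GATAG ✓; k=6: AGATAG vs GATAGT ✗; k=7: AAGATAG vs GATAGTC ✗.
Perfect overlaps at k = 1, 5; the largest is 5.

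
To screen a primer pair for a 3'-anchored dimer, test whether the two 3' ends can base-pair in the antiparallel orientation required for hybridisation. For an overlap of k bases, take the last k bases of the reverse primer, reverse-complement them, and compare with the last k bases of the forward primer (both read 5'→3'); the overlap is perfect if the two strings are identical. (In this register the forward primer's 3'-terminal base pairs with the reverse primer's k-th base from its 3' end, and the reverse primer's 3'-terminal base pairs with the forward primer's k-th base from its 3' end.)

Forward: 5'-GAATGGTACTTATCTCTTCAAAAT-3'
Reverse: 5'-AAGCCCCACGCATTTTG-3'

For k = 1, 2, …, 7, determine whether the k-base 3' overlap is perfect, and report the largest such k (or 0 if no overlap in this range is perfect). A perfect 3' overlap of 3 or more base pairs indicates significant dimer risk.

Longest perfect overlap: 6 complementary base pairs; significant dimer risk (threshold 3).

Last 7 bases (5'→3') — forward …TCAAAAT, reverse …CATTTTG.
Reverse complement of the reverse primer's last 7 bases: CAAAATG; its first k bases are the reverse complement of the reverse primer's last k bases, so a perfect k-base overlap needs the forward primer's last k bases to equal them.
Comparing (forward last k vs required): k=1: T vs C ✗; k=2: AT vs CA ✗; k=3: AAT vs CAA ✗; k=4: AAAT vs CAAA ✗; k=5: AAAAT vs CAAAA ✗; k=6: CAAAAT vs CAAAAT ✓; k=7: TCAAAAT vs CAAAATG ✗.
Only k = 6 is perfect, so the longest perfect 3' overlap is 6.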